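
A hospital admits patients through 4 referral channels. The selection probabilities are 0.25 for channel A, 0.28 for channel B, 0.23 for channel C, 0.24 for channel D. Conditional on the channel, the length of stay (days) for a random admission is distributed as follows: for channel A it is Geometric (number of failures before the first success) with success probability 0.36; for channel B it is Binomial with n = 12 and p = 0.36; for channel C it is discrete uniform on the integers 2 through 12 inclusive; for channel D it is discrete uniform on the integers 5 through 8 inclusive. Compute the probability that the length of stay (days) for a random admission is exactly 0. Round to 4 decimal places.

0.0913

Conditional on each channel, P(X = 0): A: 0.36; B: 0.00472237; C: 0; D: 0.
By total probability, P(X = 0) = 0.25·0.36 + 0.28·0.00472237 + 0.23·0 + 0.24·0 = 0.0913223.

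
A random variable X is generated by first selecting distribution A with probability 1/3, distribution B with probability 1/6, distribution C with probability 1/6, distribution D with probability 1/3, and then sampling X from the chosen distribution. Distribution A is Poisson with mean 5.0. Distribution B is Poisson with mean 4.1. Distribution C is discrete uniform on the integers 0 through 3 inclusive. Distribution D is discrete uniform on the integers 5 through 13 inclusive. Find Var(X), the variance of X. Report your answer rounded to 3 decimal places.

Per component, A: μ=5, E[X²]=30; B: μ=4.1, E[X²]=20.91; C: μ=1.5, E[X²]=3.5; D: μ=9, E[X²]=87.6667.
E[X] = 0.333333·5 + 0.166667·4.1 + 0.166667·1.5 + 0.333333·9 = 5.6.
E[X²] = 0.333333·30 + 0.166667·20.91 + 0.166667·3.5 + 0.333333·87.6667 = 43.2906.
Var(X) = E[X²] − (E[X])² = 43.2906 − 31.36 = 11.9306.

11.931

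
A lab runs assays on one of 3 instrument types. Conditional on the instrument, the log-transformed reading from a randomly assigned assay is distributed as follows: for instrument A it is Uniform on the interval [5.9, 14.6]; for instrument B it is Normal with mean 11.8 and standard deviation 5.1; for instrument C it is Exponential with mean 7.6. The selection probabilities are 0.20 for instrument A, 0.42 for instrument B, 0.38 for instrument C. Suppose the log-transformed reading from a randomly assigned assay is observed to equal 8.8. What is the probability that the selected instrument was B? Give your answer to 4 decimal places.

0.4166

Likelihoods f(8.8 | ·): A: 0.114943; B: 0.0657964; C: 0.0413351.
Posterior ∝ prior × likelihood. Numerator for B: 0.42·0.0657964 = 0.0276345.
Normalizing constant: 0.2·0.114943 + 0.42·0.0657964 + 0.38·0.0413351 = 0.0663304.
P(B | observation) = 0.0276345 / 0.0663304 = 0.416619.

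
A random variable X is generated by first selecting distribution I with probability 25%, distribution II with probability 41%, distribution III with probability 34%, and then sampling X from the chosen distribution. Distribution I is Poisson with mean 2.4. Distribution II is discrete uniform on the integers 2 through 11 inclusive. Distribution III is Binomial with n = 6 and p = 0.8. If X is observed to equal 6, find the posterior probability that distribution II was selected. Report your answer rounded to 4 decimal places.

Likelihoods P(X=6 | ·): I: 0.0240784; II: 0.1; III: 0.262144.
Posterior ∝ prior × likelihood. Numerator for II: 0.41·0.1 = 0.041.
Normalizing constant: 0.25·0.0240784 + 0.41·0.1 + 0.34·0.262144 = 0.136149.
P(II | observation) = 0.041 / 0.136149 = 0.301142.

0.3011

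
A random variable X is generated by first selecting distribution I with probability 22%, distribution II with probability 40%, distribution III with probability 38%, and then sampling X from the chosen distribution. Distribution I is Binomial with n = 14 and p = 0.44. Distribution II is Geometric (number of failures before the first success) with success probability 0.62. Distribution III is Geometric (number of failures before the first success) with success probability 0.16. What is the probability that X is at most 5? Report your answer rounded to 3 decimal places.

0.726

Conditional on each component, P(X ≤ 5): I: 0.365619; II: 0.996989; III: 0.648702.
By total probability, P(X ≤ 5) = 0.22·0.365619 + 0.4·0.996989 + 0.38·0.648702 = 0.725739.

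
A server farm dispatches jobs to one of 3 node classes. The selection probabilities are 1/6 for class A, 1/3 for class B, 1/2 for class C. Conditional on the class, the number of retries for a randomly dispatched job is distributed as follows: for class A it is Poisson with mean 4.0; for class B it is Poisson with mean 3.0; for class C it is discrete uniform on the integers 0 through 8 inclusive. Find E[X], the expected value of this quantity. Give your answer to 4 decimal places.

Component means — A: 4; B: 3; C: 4.
E[X] = 0.166667·4 + 0.333333·3 + 0.5·4 = 3.66667.

3.6667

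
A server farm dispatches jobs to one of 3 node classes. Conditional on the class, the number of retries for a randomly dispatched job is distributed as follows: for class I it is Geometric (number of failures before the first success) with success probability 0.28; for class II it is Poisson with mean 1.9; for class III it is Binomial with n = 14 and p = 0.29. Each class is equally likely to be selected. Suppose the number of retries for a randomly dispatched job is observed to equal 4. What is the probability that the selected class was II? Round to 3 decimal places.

0.210

Likelihoods P(X=4 | ·): I: 0.0752468; II: 0.0812164; III: 0.230467.
Posterior ∝ prior × likelihood. Numerator for II: 0.333333·0.0812164 = 0.0270721.
Normalizing constant: 0.333333·0.0752468 + 0.333333·0.0812164 + 0.333333·0.230467 = 0.128977.
P(II | observation) = 0.0270721 / 0.128977 = 0.209899.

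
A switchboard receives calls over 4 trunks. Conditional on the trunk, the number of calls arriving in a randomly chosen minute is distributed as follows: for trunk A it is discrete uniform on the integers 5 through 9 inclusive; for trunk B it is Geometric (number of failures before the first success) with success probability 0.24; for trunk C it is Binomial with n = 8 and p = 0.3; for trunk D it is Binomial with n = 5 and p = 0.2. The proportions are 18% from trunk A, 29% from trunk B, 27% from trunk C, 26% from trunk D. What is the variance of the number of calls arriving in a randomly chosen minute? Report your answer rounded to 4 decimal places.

Per component, A: μ=7, E[X²]=51; B: μ=3.16667, E[X²]=23.2222; C: μ=2.4, E[X²]=7.44; D: μ=1, E[X²]=1.8.
E[X] = 0.18·7 + 0.29·3.16667 + 0.27·2.4 + 0.26·1 = 3.08633.
E[X²] = 0.18·51 + 0.29·23.2222 + 0.27·7.44 + 0.26·1.8 = 18.3912.
Var(X) = E[X²] − (E[X])² = 18.3912 − 9.52545 = 8.86579.

8.8658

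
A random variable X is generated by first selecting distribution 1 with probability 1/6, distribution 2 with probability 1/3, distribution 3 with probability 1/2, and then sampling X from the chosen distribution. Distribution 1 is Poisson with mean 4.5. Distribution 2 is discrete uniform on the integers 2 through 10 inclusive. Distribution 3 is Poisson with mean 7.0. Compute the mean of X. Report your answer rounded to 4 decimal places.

6.2500

Component means — 1: 4.5; 2: 6; 3: 7.
E[X] = 0.166667·4.5 + 0.333333·6 + 0.5·7 = 6.25.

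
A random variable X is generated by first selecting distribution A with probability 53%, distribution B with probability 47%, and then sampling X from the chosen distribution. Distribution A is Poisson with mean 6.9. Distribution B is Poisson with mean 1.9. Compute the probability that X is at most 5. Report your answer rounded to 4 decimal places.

0.6300

Conditional on each component, P(X ≤ 5): A: 0.313662; B: 0.986781.
By total probability, P(X ≤ 5) = 0.53·0.313662 + 0.47·0.986781 = 0.630028.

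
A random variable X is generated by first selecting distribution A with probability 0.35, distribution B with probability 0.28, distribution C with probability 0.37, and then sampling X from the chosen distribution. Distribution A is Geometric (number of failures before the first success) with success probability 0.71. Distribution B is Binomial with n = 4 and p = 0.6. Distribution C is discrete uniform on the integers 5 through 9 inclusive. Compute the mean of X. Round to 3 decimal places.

3.405

Component means — A: 0.408451; B: 2.4; C: 7.
E[X] = 0.35·0.408451 + 0.28·2.4 + 0.37·7 = 3.40496.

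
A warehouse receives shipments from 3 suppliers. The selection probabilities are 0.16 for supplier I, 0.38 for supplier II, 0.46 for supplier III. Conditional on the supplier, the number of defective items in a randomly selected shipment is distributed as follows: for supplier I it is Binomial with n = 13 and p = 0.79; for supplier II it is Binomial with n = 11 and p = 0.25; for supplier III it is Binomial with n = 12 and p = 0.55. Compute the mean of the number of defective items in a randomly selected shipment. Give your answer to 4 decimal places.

Component means — I: 10.27; II: 2.75; III: 6.6.
E[X] = 0.16·10.27 + 0.38·2.75 + 0.46·6.6 = 5.7242.

5.7242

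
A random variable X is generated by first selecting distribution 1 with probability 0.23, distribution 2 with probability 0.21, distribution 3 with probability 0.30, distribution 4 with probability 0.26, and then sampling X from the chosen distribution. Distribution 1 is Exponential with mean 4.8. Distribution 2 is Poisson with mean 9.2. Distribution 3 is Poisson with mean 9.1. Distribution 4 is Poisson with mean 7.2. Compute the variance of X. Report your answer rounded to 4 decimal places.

14.8892

Per component, 1: μ=4.8, E[X²]=46.08; 2: μ=9.2, E[X²]=93.84; 3: μ=9.1, E[X²]=91.91; 4: μ=7.2, E[X²]=59.04.
E[X] = 0.23·4.8 + 0.21·9.2 + 0.3·9.1 + 0.26·7.2 = 7.638.
E[X²] = 0.23·46.08 + 0.21·93.84 + 0.3·91.91 + 0.26·59.04 = 73.2282.
Var(X) = E[X²] − (E[X])² = 73.2282 − 58.339 = 14.8892.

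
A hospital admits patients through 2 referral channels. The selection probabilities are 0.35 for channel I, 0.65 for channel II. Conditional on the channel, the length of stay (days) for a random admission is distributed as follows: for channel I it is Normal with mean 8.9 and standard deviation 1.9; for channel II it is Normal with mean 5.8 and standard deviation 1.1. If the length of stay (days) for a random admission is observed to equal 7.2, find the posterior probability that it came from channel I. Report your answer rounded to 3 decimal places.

Likelihoods f(7.2 | ·): I: 0.140708; II: 0.161352.
Posterior ∝ prior × likelihood. Numerator for I: 0.35·0.140708 = 0.0492478.
Normalizing constant: 0.35·0.140708 + 0.65·0.161352 = 0.154127.
P(I | observation) = 0.0492478 / 0.154127 = 0.319528.

0.320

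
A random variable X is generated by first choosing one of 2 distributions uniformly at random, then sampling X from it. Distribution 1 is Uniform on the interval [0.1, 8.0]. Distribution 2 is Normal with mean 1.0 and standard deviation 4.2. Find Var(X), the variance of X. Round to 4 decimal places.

13.7460

Per component, 1: μ=4.05, E[X²]=21.6033; 2: μ=1, E[X²]=18.64.
E[X] = 0.5·4.05 + 0.5·1 = 2.525.
E[X²] = 0.5·21.6033 + 0.5·18.64 = 20.1217.
Var(X) = E[X²] − (E[X])² = 20.1217 − 6.37562 = 13.746.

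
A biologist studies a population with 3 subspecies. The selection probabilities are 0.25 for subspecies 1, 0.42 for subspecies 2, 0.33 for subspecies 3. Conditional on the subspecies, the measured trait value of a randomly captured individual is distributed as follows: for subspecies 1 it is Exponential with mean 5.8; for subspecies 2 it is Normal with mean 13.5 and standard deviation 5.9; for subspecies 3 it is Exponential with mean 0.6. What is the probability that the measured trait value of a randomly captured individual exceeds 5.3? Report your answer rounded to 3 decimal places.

Conditional on each subspecies, P(X > 5.3): 1: 0.401; 2: 0.91771; 3: 0.000145791.
By total probability, P(X > 5.3) = 0.25·0.401 + 0.42·0.91771 + 0.33·0.000145791 = 0.485736.

0.486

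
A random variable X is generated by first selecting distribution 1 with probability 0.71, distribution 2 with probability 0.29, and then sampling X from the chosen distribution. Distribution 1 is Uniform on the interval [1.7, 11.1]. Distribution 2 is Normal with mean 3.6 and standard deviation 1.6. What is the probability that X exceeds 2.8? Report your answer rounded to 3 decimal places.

0.827

Conditional on each component, P(X > 2.8): 1: 0.882979; 2: 0.691462.
By total probability, P(X > 2.8) = 0.71·0.882979 + 0.29·0.691462 = 0.827439.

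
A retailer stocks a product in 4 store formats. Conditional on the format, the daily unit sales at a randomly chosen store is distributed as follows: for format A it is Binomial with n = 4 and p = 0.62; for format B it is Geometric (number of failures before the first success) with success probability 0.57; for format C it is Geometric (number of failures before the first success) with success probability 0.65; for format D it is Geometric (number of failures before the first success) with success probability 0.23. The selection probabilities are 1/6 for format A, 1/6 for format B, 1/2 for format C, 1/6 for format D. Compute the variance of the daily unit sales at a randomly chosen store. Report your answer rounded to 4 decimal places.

4.4840

Per component, A: μ=2.48, E[X²]=7.0928; B: μ=0.754386, E[X²]=1.89258; C: μ=0.538462, E[X²]=1.11834; D: μ=3.34783, E[X²]=25.7637.
E[X] = 0.166667·2.48 + 0.166667·0.754386 + 0.5·0.538462 + 0.166667·3.34783 = 1.36627.
E[X²] = 0.166667·7.0928 + 0.166667·1.89258 + 0.5·1.11834 + 0.166667·25.7637 = 6.35069.
Var(X) = E[X²] − (E[X])² = 6.35069 − 1.86668 = 4.484.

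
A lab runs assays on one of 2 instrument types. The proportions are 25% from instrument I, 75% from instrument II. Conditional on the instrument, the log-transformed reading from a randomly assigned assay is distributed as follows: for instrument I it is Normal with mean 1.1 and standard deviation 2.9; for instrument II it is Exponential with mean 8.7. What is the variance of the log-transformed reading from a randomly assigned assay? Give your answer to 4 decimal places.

Per component, I: μ=1.1, E[X²]=9.62; II: μ=8.7, E[X²]=151.38.
E[X] = 0.25·1.1 + 0.75·8.7 = 6.8.
E[X²] = 0.25·9.62 + 0.75·151.38 = 115.94.
Var(X) = E[X²] − (E[X])² = 115.94 − 46.24 = 69.7.

69.7000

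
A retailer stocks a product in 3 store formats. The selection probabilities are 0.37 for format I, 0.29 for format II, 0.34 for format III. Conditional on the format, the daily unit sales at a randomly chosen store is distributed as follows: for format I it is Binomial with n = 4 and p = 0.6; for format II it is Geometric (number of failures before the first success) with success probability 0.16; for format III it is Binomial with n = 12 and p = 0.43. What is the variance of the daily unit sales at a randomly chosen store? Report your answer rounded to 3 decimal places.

Per component, I: μ=2.4, E[X²]=6.72; II: μ=5.25, E[X²]=60.375; III: μ=5.16, E[X²]=29.5668.
E[X] = 0.37·2.4 + 0.29·5.25 + 0.34·5.16 = 4.1649.
E[X²] = 0.37·6.72 + 0.29·60.375 + 0.34·29.5668 = 30.0479.
Var(X) = E[X²] − (E[X])² = 30.0479 − 17.3464 = 12.7015.

12.701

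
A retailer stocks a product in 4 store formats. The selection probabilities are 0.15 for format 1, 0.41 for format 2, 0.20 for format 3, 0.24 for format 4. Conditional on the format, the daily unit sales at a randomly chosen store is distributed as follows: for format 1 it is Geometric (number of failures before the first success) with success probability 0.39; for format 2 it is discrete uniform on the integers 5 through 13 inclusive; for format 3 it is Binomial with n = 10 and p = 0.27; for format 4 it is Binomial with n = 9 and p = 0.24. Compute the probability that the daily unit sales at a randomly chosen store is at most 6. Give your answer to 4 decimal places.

Conditional on each format, P(X ≤ 6): 1: 0.968573; 2: 0.222222; 3: 0.994382; 4: 0.998968.
By total probability, P(X ≤ 6) = 0.15·0.968573 + 0.41·0.222222 + 0.2·0.994382 + 0.24·0.998968 = 0.675026.

0.6750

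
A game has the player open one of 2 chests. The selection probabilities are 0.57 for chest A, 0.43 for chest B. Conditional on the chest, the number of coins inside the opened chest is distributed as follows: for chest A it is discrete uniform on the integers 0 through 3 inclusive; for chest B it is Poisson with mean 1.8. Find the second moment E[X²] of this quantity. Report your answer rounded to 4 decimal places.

For each component E[X²] = Var + (mean)², giving A: 3.5; B: 5.04.
Overall E[X²] = 0.57·3.5 + 0.43·5.04 = 4.1622.

4.1622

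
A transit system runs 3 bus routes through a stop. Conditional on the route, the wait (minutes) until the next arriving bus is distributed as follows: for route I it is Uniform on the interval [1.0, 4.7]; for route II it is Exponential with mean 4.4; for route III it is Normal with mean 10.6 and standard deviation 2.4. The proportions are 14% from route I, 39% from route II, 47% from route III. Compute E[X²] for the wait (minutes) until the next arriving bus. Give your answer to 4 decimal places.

71.9141

For each component E[X²] = Var + (mean)², giving I: 9.26333; II: 38.72; III: 118.12.
Overall E[X²] = 0.14·9.26333 + 0.39·38.72 + 0.47·118.12 = 71.9141.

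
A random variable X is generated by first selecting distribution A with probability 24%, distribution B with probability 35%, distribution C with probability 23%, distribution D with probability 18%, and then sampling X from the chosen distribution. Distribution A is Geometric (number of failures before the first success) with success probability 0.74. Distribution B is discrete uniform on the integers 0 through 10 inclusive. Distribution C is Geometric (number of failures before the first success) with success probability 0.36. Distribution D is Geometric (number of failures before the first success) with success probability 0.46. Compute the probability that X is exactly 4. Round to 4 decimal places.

Conditional on each component, P(X = 4): A: 0.00338162; B: 0.0909091; C: 0.060398; D: 0.0391141.
By total probability, P(X = 4) = 0.24·0.00338162 + 0.35·0.0909091 + 0.23·0.060398 + 0.18·0.0391141 = 0.0535618.

0.0536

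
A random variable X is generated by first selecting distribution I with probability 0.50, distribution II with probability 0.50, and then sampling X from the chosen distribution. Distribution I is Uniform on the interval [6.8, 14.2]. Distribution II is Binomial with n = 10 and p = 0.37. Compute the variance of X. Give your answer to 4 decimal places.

15.0072

Per component, I: μ=10.5, E[X²]=114.813; II: μ=3.7, E[X²]=16.021.
E[X] = 0.5·10.5 + 0.5·3.7 = 7.1.
E[X²] = 0.5·114.813 + 0.5·16.021 = 65.4172.
Var(X) = E[X²] − (E[X])² = 65.4172 − 50.41 = 15.0072.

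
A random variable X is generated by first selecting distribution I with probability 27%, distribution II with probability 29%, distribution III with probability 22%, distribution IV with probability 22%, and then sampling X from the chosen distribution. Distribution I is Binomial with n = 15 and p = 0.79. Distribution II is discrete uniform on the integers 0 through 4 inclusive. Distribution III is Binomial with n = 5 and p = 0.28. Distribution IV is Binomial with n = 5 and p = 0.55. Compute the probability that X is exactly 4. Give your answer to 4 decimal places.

Conditional on each component, P(X = 4): I: 1.86232e-05; II: 0.2; III: 0.0221276; IV: 0.205889.
By total probability, P(X = 4) = 0.27·1.86232e-05 + 0.29·0.2 + 0.22·0.0221276 + 0.22·0.205889 = 0.108169.

0.1082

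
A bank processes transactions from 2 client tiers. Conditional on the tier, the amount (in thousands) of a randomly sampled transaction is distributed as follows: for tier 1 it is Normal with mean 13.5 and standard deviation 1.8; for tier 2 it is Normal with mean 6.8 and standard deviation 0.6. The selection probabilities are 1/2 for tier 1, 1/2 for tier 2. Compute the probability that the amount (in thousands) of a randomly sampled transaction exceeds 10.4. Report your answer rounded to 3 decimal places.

Conditional on each tier, P(X > 10.4): 1: 0.957485; 2: 9.86588e-10.
By total probability, P(X > 10.4) = 0.5·0.957485 + 0.5·9.86588e-10 = 0.478743.

0.479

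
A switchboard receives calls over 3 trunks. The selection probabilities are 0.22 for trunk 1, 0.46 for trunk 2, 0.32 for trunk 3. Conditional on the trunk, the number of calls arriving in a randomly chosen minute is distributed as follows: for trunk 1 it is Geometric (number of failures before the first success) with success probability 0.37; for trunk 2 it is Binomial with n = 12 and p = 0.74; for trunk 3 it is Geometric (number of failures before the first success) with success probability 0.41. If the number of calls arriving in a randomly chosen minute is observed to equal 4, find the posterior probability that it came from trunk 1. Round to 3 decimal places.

0.425

Likelihoods P(X=4 | ·): 1: 0.058286; 2: 0.00309969; 3: 0.0496812.
Posterior ∝ prior × likelihood. Numerator for 1: 0.22·0.058286 = 0.0128229.
Normalizing constant: 0.22·0.058286 + 0.46·0.00309969 + 0.32·0.0496812 = 0.0301467.
P(1 | observation) = 0.0128229 / 0.0301467 = 0.42535.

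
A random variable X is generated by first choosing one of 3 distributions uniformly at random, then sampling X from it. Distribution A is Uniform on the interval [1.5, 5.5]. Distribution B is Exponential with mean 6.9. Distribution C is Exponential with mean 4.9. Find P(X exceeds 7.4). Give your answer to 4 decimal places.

0.1877

Conditional on each component, P(X > 7.4): A: 0; B: 0.342164; C: 0.220865.
By total probability, P(X > 7.4) = 0.333333·0 + 0.333333·0.342164 + 0.333333·0.220865 = 0.187676.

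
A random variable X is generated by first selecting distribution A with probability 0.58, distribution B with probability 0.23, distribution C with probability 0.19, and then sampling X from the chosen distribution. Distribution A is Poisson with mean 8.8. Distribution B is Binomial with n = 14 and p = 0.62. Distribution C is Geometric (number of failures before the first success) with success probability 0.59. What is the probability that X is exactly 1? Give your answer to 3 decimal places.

0.047

Conditional on each component, P(X = 1): A: 0.00132645; B: 2.99024e-05; C: 0.2419.
By total probability, P(X = 1) = 0.58·0.00132645 + 0.23·2.99024e-05 + 0.19·0.2419 = 0.0467372.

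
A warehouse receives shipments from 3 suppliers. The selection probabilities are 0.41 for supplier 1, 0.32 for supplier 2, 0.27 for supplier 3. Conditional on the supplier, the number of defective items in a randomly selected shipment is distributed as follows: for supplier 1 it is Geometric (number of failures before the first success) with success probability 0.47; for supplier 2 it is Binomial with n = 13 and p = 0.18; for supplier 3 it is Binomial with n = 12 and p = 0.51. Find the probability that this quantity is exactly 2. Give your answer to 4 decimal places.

0.1490

Conditional on each supplier, P(X = 2): 1: 0.132023; 2: 0.284834; 3: 0.0136976.
By total probability, P(X = 2) = 0.41·0.132023 + 0.32·0.284834 + 0.27·0.0136976 = 0.148975.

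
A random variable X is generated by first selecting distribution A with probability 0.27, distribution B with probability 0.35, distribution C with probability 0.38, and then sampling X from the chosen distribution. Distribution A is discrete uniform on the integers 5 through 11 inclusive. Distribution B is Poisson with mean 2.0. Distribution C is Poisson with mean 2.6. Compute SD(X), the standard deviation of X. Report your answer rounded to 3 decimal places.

Per component, A: μ=8, E[X²]=68; B: μ=2, E[X²]=6; C: μ=2.6, E[X²]=9.36.
E[X] = 0.27·8 + 0.35·2 + 0.38·2.6 = 3.848.
E[X²] = 0.27·68 + 0.35·6 + 0.38·9.36 = 24.0168.
Var(X) = E[X²] − (E[X])² = 24.0168 − 14.8071 = 9.2097.
SD(X) = √9.2097 = 3.03475.

3.035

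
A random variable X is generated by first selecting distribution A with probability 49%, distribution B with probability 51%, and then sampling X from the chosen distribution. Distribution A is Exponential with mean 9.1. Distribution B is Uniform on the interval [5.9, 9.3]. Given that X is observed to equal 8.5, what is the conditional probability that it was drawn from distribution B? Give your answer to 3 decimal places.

Likelihoods f(8.5 | ·): A: 0.0431816; B: 0.294118.
Posterior ∝ prior × likelihood. Numerator for B: 0.51·0.294118 = 0.15.
Normalizing constant: 0.49·0.0431816 + 0.51·0.294118 = 0.171159.
P(B | observation) = 0.15 / 0.171159 = 0.876378.

0.876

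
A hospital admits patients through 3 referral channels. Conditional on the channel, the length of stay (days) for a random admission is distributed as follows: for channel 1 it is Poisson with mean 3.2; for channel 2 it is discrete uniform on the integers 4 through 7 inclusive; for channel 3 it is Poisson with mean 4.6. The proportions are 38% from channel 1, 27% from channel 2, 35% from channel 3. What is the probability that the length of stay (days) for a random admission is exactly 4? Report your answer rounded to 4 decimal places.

Conditional on each channel, P(X = 4): 1: 0.178093; 2: 0.25; 3: 0.187528.
By total probability, P(X = 4) = 0.38·0.178093 + 0.27·0.25 + 0.35·0.187528 = 0.20081.

0.2008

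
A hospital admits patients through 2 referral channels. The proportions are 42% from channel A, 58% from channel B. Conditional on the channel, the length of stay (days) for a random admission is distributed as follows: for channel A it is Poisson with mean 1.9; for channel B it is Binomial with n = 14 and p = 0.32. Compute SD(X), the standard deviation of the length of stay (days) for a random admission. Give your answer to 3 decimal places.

2.046

Per component, A: μ=1.9, E[X²]=5.51; B: μ=4.48, E[X²]=23.1168.
E[X] = 0.42·1.9 + 0.58·4.48 = 3.3964.
E[X²] = 0.42·5.51 + 0.58·23.1168 = 15.7219.
Var(X) = E[X²] − (E[X])² = 15.7219 − 11.5355 = 4.18641.
SD(X) = √4.18641 = 2.04607.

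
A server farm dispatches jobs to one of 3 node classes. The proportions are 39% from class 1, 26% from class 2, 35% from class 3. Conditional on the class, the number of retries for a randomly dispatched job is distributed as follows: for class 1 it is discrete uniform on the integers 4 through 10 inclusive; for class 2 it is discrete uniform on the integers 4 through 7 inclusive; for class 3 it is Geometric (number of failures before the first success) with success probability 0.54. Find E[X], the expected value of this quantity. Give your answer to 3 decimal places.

4.458

Component means — 1: 7; 2: 5.5; 3: 0.851852.
E[X] = 0.39·7 + 0.26·5.5 + 0.35·0.851852 = 4.45815.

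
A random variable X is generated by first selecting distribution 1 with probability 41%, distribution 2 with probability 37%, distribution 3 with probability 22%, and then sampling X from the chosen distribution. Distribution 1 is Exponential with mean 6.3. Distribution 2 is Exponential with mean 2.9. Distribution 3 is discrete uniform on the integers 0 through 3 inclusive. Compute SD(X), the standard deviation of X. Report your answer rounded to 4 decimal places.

Per component, 1: μ=6.3, E[X²]=79.38; 2: μ=2.9, E[X²]=16.82; 3: μ=1.5, E[X²]=3.5.
E[X] = 0.41·6.3 + 0.37·2.9 + 0.22·1.5 = 3.986.
E[X²] = 0.41·79.38 + 0.37·16.82 + 0.22·3.5 = 39.5392.
Var(X) = E[X²] − (E[X])² = 39.5392 − 15.8882 = 23.651.
SD(X) = √23.651 = 4.86323.

4.8632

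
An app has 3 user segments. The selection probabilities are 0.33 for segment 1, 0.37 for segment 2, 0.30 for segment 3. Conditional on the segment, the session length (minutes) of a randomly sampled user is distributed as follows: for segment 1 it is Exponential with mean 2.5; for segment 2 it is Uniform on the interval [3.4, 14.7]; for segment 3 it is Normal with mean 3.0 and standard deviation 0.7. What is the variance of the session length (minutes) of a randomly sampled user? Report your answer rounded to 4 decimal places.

Per component, 1: μ=2.5, E[X²]=12.5; 2: μ=9.05, E[X²]=92.5433; 3: μ=3, E[X²]=9.49.
E[X] = 0.33·2.5 + 0.37·9.05 + 0.3·3 = 5.0735.
E[X²] = 0.33·12.5 + 0.37·92.5433 + 0.3·9.49 = 41.213.
Var(X) = E[X²] − (E[X])² = 41.213 − 25.7404 = 15.4726.

15.4726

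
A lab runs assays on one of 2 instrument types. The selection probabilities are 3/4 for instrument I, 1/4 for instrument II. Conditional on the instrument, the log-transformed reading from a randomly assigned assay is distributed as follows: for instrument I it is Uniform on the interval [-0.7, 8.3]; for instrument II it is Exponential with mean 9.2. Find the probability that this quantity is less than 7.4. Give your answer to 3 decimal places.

Conditional on each instrument, P(X < 7.4): I: 0.9; II: 0.55262.
By total probability, P(X < 7.4) = 0.75·0.9 + 0.25·0.55262 = 0.813155.

0.813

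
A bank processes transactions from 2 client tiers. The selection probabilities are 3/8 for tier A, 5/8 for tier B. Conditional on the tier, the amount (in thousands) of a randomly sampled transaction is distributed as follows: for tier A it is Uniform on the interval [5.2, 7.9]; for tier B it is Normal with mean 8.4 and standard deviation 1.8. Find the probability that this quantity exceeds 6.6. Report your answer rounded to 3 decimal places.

Conditional on each tier, P(X > 6.6): A: 0.481481; B: 0.841345.
By total probability, P(X > 6.6) = 0.375·0.481481 + 0.625·0.841345 = 0.706396.

0.706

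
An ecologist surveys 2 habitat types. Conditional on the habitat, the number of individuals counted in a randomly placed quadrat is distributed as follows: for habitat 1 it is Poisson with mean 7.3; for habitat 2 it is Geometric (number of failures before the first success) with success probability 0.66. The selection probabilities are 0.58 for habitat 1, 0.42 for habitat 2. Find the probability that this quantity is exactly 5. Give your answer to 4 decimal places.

Conditional on each habitat, P(X = 5): 1: 0.116703; 2: 0.00299874.
By total probability, P(X = 5) = 0.58·0.116703 + 0.42·0.00299874 = 0.0689474.

0.0689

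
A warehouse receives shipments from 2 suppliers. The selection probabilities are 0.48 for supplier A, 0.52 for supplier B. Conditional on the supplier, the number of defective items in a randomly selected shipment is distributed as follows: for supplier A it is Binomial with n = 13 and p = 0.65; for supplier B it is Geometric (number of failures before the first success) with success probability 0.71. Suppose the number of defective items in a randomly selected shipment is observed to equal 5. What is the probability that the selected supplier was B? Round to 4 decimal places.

Likelihoods P(X=5 | ·): A: 0.0336271; B: 0.00145629.
Posterior ∝ prior × likelihood. Numerator for B: 0.52·0.00145629 = 0.000757272.
Normalizing constant: 0.48·0.0336271 + 0.52·0.00145629 = 0.0168983.
P(B | observation) = 0.000757272 / 0.0168983 = 0.0448135.

0.0448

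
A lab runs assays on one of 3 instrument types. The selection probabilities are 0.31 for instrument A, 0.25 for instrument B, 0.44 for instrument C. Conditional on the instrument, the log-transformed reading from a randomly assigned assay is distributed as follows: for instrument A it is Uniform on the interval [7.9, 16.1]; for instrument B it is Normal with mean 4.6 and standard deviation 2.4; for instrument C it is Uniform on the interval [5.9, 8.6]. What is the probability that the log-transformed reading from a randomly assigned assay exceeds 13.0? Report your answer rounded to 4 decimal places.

0.1173

Conditional on each instrument, P(X > 13.0): A: 0.378049; B: 0.000232629; C: 0.
By total probability, P(X > 13.0) = 0.31·0.378049 + 0.25·0.000232629 + 0.44·0 = 0.117253.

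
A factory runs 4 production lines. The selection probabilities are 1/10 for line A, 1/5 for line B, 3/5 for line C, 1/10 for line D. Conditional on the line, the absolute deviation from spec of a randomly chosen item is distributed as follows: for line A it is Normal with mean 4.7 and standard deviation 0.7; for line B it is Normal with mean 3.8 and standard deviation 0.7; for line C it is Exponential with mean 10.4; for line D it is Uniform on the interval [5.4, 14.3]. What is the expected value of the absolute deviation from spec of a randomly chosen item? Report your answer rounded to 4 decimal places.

Component means — A: 4.7; B: 3.8; C: 10.4; D: 9.85.
E[X] = 0.1·4.7 + 0.2·3.8 + 0.6·10.4 + 0.1·9.85 = 8.455.

8.4550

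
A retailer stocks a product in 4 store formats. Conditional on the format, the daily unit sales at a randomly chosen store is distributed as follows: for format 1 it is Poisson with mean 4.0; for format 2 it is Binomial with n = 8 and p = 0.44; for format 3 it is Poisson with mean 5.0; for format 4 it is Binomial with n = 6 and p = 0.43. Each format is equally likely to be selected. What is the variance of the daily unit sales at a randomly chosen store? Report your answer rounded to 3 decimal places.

3.872

Per component, 1: μ=4, E[X²]=20; 2: μ=3.52, E[X²]=14.3616; 3: μ=5, E[X²]=30; 4: μ=2.58, E[X²]=8.127.
E[X] = 0.25·4 + 0.25·3.52 + 0.25·5 + 0.25·2.58 = 3.775.
E[X²] = 0.25·20 + 0.25·14.3616 + 0.25·30 + 0.25·8.127 = 18.1222.
Var(X) = E[X²] − (E[X])² = 18.1222 − 14.2506 = 3.87153.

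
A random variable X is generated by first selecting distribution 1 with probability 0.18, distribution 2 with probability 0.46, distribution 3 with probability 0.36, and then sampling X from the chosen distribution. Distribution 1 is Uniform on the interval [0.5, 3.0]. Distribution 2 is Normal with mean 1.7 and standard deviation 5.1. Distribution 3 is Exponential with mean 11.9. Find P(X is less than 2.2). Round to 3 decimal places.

0.431

Conditional on each component, P(X < 2.2): 1: 0.68; 2: 0.539049; 3: 0.168791.
By total probability, P(X < 2.2) = 0.18·0.68 + 0.46·0.539049 + 0.36·0.168791 = 0.431127.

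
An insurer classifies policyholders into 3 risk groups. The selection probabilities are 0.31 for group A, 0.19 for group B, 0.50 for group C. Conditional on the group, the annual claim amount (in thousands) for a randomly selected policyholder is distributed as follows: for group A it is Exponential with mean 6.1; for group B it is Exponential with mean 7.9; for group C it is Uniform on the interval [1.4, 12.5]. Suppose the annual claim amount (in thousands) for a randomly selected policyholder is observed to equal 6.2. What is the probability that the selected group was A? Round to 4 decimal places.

Likelihoods f(6.2 | ·): A: 0.0593275; B: 0.0577476; C: 0.0900901.
Posterior ∝ prior × likelihood. Numerator for A: 0.31·0.0593275 = 0.0183915.
Normalizing constant: 0.31·0.0593275 + 0.19·0.0577476 + 0.5·0.0900901 = 0.0744086.
P(A | observation) = 0.0183915 / 0.0744086 = 0.247169.

0.2472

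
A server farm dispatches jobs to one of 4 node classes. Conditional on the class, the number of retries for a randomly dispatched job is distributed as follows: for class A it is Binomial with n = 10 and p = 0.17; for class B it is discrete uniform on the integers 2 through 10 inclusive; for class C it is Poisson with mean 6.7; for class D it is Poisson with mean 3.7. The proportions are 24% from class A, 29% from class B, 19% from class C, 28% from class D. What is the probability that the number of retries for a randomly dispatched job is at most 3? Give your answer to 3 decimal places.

Conditional on each class, P(X ≤ 3): A: 0.925853; B: 0.222222; C: 0.098808; D: 0.494153.
By total probability, P(X ≤ 3) = 0.24·0.925853 + 0.29·0.222222 + 0.19·0.098808 + 0.28·0.494153 = 0.443786.

0.444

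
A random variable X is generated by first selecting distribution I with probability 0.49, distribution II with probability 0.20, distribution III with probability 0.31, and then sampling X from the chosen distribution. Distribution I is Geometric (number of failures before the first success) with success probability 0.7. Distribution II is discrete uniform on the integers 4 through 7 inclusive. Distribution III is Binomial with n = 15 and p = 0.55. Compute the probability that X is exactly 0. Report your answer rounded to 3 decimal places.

Conditional on each component, P(X = 0): I: 0.7; II: 0; III: 6.2833e-06.
By total probability, P(X = 0) = 0.49·0.7 + 0.2·0 + 0.31·6.2833e-06 = 0.343002.

0.343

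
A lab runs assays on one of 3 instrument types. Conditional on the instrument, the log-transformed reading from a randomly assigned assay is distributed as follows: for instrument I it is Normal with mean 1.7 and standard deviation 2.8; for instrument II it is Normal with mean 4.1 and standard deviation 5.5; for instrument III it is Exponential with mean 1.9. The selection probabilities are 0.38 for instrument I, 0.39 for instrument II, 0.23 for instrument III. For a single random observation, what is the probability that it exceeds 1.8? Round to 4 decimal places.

Conditional on each instrument, P(X > 1.8): I: 0.485755; II: 0.662093; III: 0.38776.
By total probability, P(X > 1.8) = 0.38·0.485755 + 0.39·0.662093 + 0.23·0.38776 = 0.531988.

0.5320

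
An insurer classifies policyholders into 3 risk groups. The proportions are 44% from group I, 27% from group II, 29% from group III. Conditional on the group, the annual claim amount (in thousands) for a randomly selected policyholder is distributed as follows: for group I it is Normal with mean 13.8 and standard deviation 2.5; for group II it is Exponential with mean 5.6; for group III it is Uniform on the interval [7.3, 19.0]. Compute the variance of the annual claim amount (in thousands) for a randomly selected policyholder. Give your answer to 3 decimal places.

Per component, I: μ=13.8, E[X²]=196.69; II: μ=5.6, E[X²]=62.72; III: μ=13.15, E[X²]=184.33.
E[X] = 0.44·13.8 + 0.27·5.6 + 0.29·13.15 = 11.3975.
E[X²] = 0.44·196.69 + 0.27·62.72 + 0.29·184.33 = 156.934.
Var(X) = E[X²] − (E[X])² = 156.934 − 129.903 = 27.0307.

27.031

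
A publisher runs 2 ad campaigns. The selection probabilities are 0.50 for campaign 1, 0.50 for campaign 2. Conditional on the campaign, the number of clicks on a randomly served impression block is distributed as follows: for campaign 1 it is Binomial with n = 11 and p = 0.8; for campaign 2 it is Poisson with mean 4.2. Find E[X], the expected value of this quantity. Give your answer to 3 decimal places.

6.500

Component means — 1: 8.8; 2: 4.2.
E[X] = 0.5·8.8 + 0.5·4.2 = 6.5.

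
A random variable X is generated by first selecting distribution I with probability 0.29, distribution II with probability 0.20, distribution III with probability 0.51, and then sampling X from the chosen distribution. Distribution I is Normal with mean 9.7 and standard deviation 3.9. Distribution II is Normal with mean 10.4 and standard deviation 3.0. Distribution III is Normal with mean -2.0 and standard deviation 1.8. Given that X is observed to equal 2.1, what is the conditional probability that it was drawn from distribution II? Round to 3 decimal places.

0.043

Likelihoods f(2.1 | ·): I: 0.0153189; II: 0.00289499; III: 0.0165584.
Posterior ∝ prior × likelihood. Numerator for II: 0.2·0.00289499 = 0.000578998.
Normalizing constant: 0.29·0.0153189 + 0.2·0.00289499 + 0.51·0.0165584 = 0.0134663.
P(II | observation) = 0.000578998 / 0.0134663 = 0.0429962.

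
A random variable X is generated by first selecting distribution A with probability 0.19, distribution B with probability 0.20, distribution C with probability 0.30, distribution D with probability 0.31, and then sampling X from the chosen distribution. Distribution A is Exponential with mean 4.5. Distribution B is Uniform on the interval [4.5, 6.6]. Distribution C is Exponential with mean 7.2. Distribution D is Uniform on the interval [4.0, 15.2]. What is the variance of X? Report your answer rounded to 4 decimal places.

Per component, A: μ=4.5, E[X²]=40.5; B: μ=5.55, E[X²]=31.17; C: μ=7.2, E[X²]=103.68; D: μ=9.6, E[X²]=102.613.
E[X] = 0.19·4.5 + 0.2·5.55 + 0.3·7.2 + 0.31·9.6 = 7.101.
E[X²] = 0.19·40.5 + 0.2·31.17 + 0.3·103.68 + 0.31·102.613 = 76.8431.
Var(X) = E[X²] − (E[X])² = 76.8431 − 50.4242 = 26.4189.

26.4189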